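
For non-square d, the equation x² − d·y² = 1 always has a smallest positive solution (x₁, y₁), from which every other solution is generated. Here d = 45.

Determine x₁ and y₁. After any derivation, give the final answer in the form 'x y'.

161 24

√45 = [6; 1,2,2,2,1,12, …], period ℓ=6 (even) → k=5
i=0: a=6 ⇒ p=6, q=1
i=1: a=1 ⇒ p=7, q=1
…
i=4: a=2 ⇒ p=114, q=17
i=5: a=1 ⇒ p=161, q=24
fundamental: x₁=161, y₁=24  (since 25921 − 45·576 = 1)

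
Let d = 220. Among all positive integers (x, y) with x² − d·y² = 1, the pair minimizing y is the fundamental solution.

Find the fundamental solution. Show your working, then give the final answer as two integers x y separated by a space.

89 6

d=220: √d = [14; 1,4,1,28] (ℓ=4, even), read p_3/q_3
i=0: a=14 ⇒ p=14, q=1
…
i=2: a=4 ⇒ p=74, q=5
i=3: a=1 ⇒ p=89, q=6
→ (89, 6).  Check: 89²=7921, 220·6²=7920, difference 1.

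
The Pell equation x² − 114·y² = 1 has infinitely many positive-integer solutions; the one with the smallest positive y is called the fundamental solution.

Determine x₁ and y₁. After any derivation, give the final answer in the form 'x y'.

1025 96

√114 → a₀=10, period (1,2,10,2,1,20); ℓ=6 even so k=5
step 0: (10, 1)  from 10·(1,0) + (0,1)
…
step 3: (331, 31)  from 10·(32,3) + (11,1)
step 4: (694, 65)  from 2·(331,31) + (32,3)
step 5: (1025, 96)  from 1·(694,65) + (331,31)
→ (1025, 96).  Check: 1025²=1050625, 114·96²=1050624, difference 1.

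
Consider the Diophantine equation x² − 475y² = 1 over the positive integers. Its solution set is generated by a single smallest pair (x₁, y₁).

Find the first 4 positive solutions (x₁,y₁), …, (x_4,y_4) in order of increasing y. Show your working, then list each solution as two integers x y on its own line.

57799 2652
6681448801 306565896
772362118440199 35438404443156
89283516160768675201 4096608676513381392

√475 = [21; 1,3,1,6,2,6,1,3,1,42, …], period ℓ=10 (even) → k=9
step 0: (21, 1)  from 21·(1,0) + (0,1)
step 1: (22, 1)  from 1·(21,1) + (1,0)
step 2: (87, 4)  from 3·(22,1) + (21,1)
step 3: (109, 5)  from 1·(87,4) + (22,1)
step 4: (741, 34)  from 6·(109,5) + (87,4)
…
step 7: (11878, 545)  from 1·(10287,472) + (1591,73)
step 8: (45921, 2107)  from 3·(11878,545) + (10287,472)
step 9: (57799, 2652)  from 1·(45921,2107) + (11878,545)
→ (57799, 2652).  Check: 57799²=3340724401, 475·2652²=3340724400, difference 1.
(x_2, y_2) = (57799·57799 + 475·2652·2652, 57799·2652 + 2652·57799) = (6681448801, 306565896)
(x_3, y_3) = (57799·6681448801 + 475·2652·306565896, 57799·306565896 + 2652·6681448801) = (772362118440199, 35438404443156)
(x_4, y_4) = (57799·772362118440199 + 475·2652·35438404443156, 57799·35438404443156 + 2652·772362118440199) = (89283516160768675201, 4096608676513381392)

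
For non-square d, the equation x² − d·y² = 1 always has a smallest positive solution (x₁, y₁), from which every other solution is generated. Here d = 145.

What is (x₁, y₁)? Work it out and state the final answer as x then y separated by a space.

289 24

√145 = [12; 24, …], period ℓ=1 (odd) → k=1
a_0=12:  p_0=12·1+0=12,  q_0=12·0+1=1
a_1=24:  p_1=24·12+1=289,  q_1=24·1+0=24
(x₁, y₁) = (289, 24);  289² − 145·24² = 1 ✓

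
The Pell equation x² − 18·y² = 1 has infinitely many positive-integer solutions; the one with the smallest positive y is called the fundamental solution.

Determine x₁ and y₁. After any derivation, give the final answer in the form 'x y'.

17 4

√18 = [4; 4,8, …], period ℓ=2 (even) → k=1
k=0  a_k=4  p_k/q_k = 4/1
k=1  a_k=4  p_k/q_k = 17/4
fundamental: x₁=17, y₁=4  (since 289 − 18·16 = 1)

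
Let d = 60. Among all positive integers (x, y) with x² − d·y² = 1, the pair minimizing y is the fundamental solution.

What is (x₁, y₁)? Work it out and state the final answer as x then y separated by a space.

√60 → a₀=7, period (1,2,1,14); ℓ=4 even so k=3
step 0: (7, 1)  from 7·(1,0) + (0,1)
step 1: (8, 1)  from 1·(7,1) + (1,0)
step 2: (23, 3)  from 2·(8,1) + (7,1)
step 3: (31, 4)  from 1·(23,3) + (8,1)
(x₁, y₁) = (31, 4);  31² − 60·4² = 1 ✓

31 4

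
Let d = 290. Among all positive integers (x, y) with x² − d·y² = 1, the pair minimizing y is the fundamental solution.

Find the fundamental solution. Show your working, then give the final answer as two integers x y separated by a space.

579 34

√290 → a₀=17, period (34); ℓ=1 odd so k=1
a_0=17:  p_0=17·1+0=17,  q_0=17·0+1=1
a_1=34:  p_1=34·17+1=579,  q_1=34·1+0=34
→ (579, 34).  Check: 579²=335241, 290·34²=335240, difference 1.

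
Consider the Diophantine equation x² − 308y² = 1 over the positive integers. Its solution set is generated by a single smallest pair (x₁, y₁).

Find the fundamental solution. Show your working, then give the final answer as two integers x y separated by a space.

351 20

√308 → a₀=17, period (1,1,4,1,1,34); ℓ=6 even so k=5
step 0: (17, 1)  from 17·(1,0) + (0,1)
…
step 2: (35, 2)  from 1·(18,1) + (17,1)
step 3: (158, 9)  from 4·(35,2) + (18,1)
step 4: (193, 11)  from 1·(158,9) + (35,2)
step 5: (351, 20)  from 1·(193,11) + (158,9)
→ (351, 20).  Check: 351²=123201, 308·20²=123200, difference 1.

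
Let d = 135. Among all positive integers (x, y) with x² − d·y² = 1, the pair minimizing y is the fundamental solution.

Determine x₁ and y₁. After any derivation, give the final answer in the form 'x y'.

244 21

[11; 1,1,1,1,1,1,1,22] for √135; ℓ=8 ⇒ convergent index 7
a_0=11:  p_0=11·1+0=11,  q_0=11·0+1=1
…
a_2=1:  p_2=1·12+11=23,  q_2=1·1+1=2
…
a_4=1:  p_4=1·35+23=58,  q_4=1·3+2=5
a_5=1:  p_5=1·58+35=93,  q_5=1·5+3=8
a_6=1:  p_6=1·93+58=151,  q_6=1·8+5=13
a_7=1:  p_7=1·151+93=244,  q_7=1·13+8=21
→ (244, 21).  Check: 244²=59536, 135·21²=59535, difference 1.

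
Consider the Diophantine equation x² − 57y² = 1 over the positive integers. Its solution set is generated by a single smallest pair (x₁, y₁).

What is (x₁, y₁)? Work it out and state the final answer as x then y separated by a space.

d=57: √d = [7; 1,1,4,1,1,14] (ℓ=6, even), read p_5/q_5
k=0  a_k=7  p_k/q_k = 7/1
k=1  a_k=1  p_k/q_k = 8/1
k=2  a_k=1  p_k/q_k = 15/2
k=3  a_k=4  p_k/q_k = 68/9
k=4  a_k=1  p_k/q_k = 83/11
k=5  a_k=1  p_k/q_k = 151/20
→ (151, 20).  Check: 151²=22801, 57·20²=22800, difference 1.

151 20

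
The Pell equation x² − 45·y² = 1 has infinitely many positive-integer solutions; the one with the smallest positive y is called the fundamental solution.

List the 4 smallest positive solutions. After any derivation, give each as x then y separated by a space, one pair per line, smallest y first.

√45 = [6; 1,2,2,2,1,12, …], period ℓ=6 (even) → k=5
step 0: (6, 1)  from 6·(1,0) + (0,1)
step 1: (7, 1)  from 1·(6,1) + (1,0)
…
step 4: (114, 17)  from 2·(47,7) + (20,3)
step 5: (161, 24)  from 1·(114,17) + (47,7)
(x₁, y₁) = (161, 24);  161² − 45·24² = 1 ✓
k=2:  x_2 = 161·161+45·24·24 = 51841,  y_2 = 161·24+24·161 = 7728
k=3:  x_3 = 161·51841+45·24·7728 = 16692641,  y_3 = 161·7728+24·51841 = 2488392
k=4:  x_4 = 161·16692641+45·24·2488392 = 5374978561,  y_4 = 161·2488392+24·16692641 = 801254496

161 24
51841 7728
16692641 2488392
5374978561 801254496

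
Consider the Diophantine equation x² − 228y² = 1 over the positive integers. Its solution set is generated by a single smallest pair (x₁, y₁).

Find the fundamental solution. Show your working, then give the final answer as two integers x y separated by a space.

√228 → a₀=15, period (10,30); ℓ=2 even so k=1
step 0: (15, 1)  from 15·(1,0) + (0,1)
step 1: (151, 10)  from 10·(15,1) + (1,0)
→ (151, 10).  Check: 151²=22801, 228·10²=22800, difference 1.

151 10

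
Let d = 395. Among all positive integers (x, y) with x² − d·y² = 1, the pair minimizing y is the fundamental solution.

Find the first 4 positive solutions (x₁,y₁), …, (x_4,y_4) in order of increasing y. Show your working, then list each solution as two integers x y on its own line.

√395 = [19; 1,6,1,38, …], period ℓ=4 (even) → k=3
step 0: (19, 1)  from 19·(1,0) + (0,1)
step 1: (20, 1)  from 1·(19,1) + (1,0)
step 2: (139, 7)  from 6·(20,1) + (19,1)
step 3: (159, 8)  from 1·(139,7) + (20,1)
fundamental: x₁=159, y₁=8  (since 25281 − 395·64 = 1)
k=2:  x_2 = 159·159+395·8·8 = 50561,  y_2 = 159·8+8·159 = 2544
k=3:  x_3 = 159·50561+395·8·2544 = 16078239,  y_3 = 159·2544+8·50561 = 808984
k=4:  x_4 = 159·16078239+395·8·808984 = 5112829441,  y_4 = 159·808984+8·16078239 = 257254368

159 8
50561 2544
16078239 808984
5112829441 257254368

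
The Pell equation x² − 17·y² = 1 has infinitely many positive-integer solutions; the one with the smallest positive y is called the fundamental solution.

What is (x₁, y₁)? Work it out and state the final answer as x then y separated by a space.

√17 → a₀=4, period (8); ℓ=1 odd so k=1
k=0  a_k=4  p_k/q_k = 4/1
k=1  a_k=8  p_k/q_k = 33/8
fundamental: x₁=33, y₁=8  (since 1089 − 17·64 = 1)

33 8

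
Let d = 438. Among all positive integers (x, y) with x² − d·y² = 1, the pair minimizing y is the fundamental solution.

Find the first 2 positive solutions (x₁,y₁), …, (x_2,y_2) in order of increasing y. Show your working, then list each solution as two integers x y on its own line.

293 14
171697 8204

√438 → a₀=20, period (1,12,1,40); ℓ=4 even so k=3
a_0=20:  p_0=20·1+0=20,  q_0=20·0+1=1
…
a_2=12:  p_2=12·21+20=272,  q_2=12·1+1=13
a_3=1:  p_3=1·272+21=293,  q_3=1·13+1=14
→ (293, 14).  Check: 293²=85849, 438·14²=85848, difference 1.
(x_2, y_2) = (293·293 + 438·14·14, 293·14 + 14·293) = (171697, 8204)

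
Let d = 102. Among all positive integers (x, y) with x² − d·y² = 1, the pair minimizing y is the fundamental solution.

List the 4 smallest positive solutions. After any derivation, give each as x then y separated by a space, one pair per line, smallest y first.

101 10
20401 2020
4120901 408030
832401601 82420040

√102 → a₀=10, period (10,20); ℓ=2 even so k=1
a_0=10:  p_0=10·1+0=10,  q_0=10·0+1=1
a_1=10:  p_1=10·10+1=101,  q_1=10·1+0=10
(x₁, y₁) = (101, 10);  101² − 102·10² = 1 ✓
k=2:  x_2 = 101·101+102·10·10 = 20401,  y_2 = 101·10+10·101 = 2020
k=3:  x_3 = 101·20401+102·10·2020 = 4120901,  y_3 = 101·2020+10·20401 = 408030
k=4:  x_4 = 101·4120901+102·10·408030 = 832401601,  y_4 = 101·408030+10·4120901 = 82420040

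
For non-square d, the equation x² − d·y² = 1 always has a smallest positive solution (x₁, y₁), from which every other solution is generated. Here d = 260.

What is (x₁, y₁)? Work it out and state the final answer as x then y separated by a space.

[16; 8,32] for √260; ℓ=2 ⇒ convergent index 1
a_0=16:  p_0=16·1+0=16,  q_0=16·0+1=1
a_1=8:  p_1=8·16+1=129,  q_1=8·1+0=8
→ (129, 8).  Check: 129²=16641, 260·8²=16640, difference 1.

129 8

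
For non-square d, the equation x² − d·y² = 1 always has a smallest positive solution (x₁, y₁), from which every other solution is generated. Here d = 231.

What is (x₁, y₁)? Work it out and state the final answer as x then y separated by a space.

76 5

√231 = [15; 5,30, …], period ℓ=2 (even) → k=1
step 0: (15, 1)  from 15·(1,0) + (0,1)
step 1: (76, 5)  from 5·(15,1) + (1,0)
→ (76, 5).  Check: 76²=5776, 231·5²=5775, difference 1.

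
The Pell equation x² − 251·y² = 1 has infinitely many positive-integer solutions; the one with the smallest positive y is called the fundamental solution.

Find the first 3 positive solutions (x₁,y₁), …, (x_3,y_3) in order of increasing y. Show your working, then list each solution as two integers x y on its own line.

√251 = [15; 1,5,2,1,2,…,5,1,30, …], period ℓ=14 (even) → k=13
k=0  a_k=15  p_k/q_k = 15/1
k=1  a_k=1  p_k/q_k = 16/1
…
k=3  a_k=2  p_k/q_k = 206/13
k=4  a_k=1  p_k/q_k = 301/19
k=5  a_k=2  p_k/q_k = 808/51
k=6  a_k=2  p_k/q_k = 1917/121
…
k=8  a_k=2  p_k/q_k = 61043/3853
k=9  a_k=2  p_k/q_k = 151649/9572
…
k=11  a_k=2  p_k/q_k = 577033/36422
k=12  a_k=5  p_k/q_k = 3097857/195535
k=13  a_k=1  p_k/q_k = 3674890/231957
→ (3674890, 231957).  Check: 3674890²=13504816512100, 251·231957²=13504816512099, difference 1.
n=2: (3674890,231957)∘(3674890,231957) = (3674890·3674890+251·231957·231957, 3674890·231957+231957·3674890) = (27009633024199,1704832919460)
n=3: (27009633024199,1704832919460)∘(3674890,231957) = (3674890·27009633024199+251·231957·1704832919460, 3674890·1704832919460+231957·27009633024199) = (198514860608593651330,12530146894788486843)

3674890 231957
27009633024199 1704832919460
198514860608593651330 12530146894788486843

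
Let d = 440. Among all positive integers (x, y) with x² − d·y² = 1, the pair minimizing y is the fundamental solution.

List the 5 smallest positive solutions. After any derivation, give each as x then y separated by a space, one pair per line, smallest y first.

√440 = [20; 1,40, …], period ℓ=2 (even) → k=1
k=0  a_k=20  p_k/q_k = 20/1
k=1  a_k=1  p_k/q_k = 21/1
(x₁, y₁) = (21, 1);  21² − 440·1² = 1 ✓
(21+1√440)^2 = 881 + 42√440
(21+1√440)^3 = 36981 + 1763√440
(21+1√440)^4 = 1552321 + 74004√440
(21+1√440)^5 = 65160501 + 3106405√440

21 1
881 42
36981 1763
1552321 74004
65160501 3106405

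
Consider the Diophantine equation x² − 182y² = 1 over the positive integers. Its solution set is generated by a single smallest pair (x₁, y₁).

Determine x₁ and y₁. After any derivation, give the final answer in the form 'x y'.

27 2

d=182: √d = [13; 2,26] (ℓ=2, even), read p_1/q_1
k=0  a_k=13  p_k/q_k = 13/1
k=1  a_k=2  p_k/q_k = 27/2
→ (27, 2).  Check: 27²=729, 182·2²=728, difference 1.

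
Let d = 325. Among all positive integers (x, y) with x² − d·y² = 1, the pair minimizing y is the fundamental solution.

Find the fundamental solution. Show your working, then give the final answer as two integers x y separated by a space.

649 36

√325 → a₀=18, period (36); ℓ=1 odd so k=1
i=0: a=18 ⇒ p=18, q=1
i=1: a=36 ⇒ p=649, q=36
(x₁, y₁) = (649, 36);  649² − 325·36² = 1 ✓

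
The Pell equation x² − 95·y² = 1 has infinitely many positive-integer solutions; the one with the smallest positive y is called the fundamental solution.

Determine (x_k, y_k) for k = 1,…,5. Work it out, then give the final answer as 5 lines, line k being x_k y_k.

√95 → a₀=9, period (1,2,1,18); ℓ=4 even so k=3
i=0: a=9 ⇒ p=9, q=1
i=1: a=1 ⇒ p=10, q=1
i=2: a=2 ⇒ p=29, q=3
i=3: a=1 ⇒ p=39, q=4
→ (39, 4).  Check: 39²=1521, 95·4²=1520, difference 1.
(39+4√95)^2 = 3041 + 312√95
(39+4√95)^3 = 237159 + 24332√95
(39+4√95)^4 = 18495361 + 1897584√95
(39+4√95)^5 = 1442400999 + 147987220√95

39 4
3041 312
237159 24332
18495361 1897584
1442400999 147987220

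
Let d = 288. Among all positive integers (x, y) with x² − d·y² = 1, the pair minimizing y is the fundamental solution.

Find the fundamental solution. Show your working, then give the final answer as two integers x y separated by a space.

√288 = [16; 1,32, …], period ℓ=2 (even) → k=1
i=0: a=16 ⇒ p=16, q=1
i=1: a=1 ⇒ p=17, q=1
→ (17, 1).  Check: 17²=289, 288·1²=288, difference 1.

17 1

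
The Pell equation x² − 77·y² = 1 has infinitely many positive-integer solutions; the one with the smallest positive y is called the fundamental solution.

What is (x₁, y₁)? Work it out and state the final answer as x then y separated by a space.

[8; 1,3,2,3,1,16] for √77; ℓ=6 ⇒ convergent index 5
i=0: a=8 ⇒ p=8, q=1
…
i=3: a=2 ⇒ p=79, q=9
i=4: a=3 ⇒ p=272, q=31
i=5: a=1 ⇒ p=351, q=40
(x₁, y₁) = (351, 40);  351² − 77·40² = 1 ✓

351 40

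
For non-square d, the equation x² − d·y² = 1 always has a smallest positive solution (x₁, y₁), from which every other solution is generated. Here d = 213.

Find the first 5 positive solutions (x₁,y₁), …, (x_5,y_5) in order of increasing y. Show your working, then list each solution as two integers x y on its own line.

√213 = [14; 1,1,2,6,1,8,1,6,2,1,1,28, …], period ℓ=12 (even) → k=11
i=0: a=14 ⇒ p=14, q=1
…
i=2: a=1 ⇒ p=29, q=2
i=3: a=2 ⇒ p=73, q=5
…
i=5: a=1 ⇒ p=540, q=37
i=6: a=8 ⇒ p=4787, q=328
i=7: a=1 ⇒ p=5327, q=365
i=8: a=6 ⇒ p=36749, q=2518
i=9: a=2 ⇒ p=78825, q=5401
i=10: a=1 ⇒ p=115574, q=7919
i=11: a=1 ⇒ p=194399, q=13320
(x₁, y₁) = (194399, 13320);  194399² − 213·13320² = 1 ✓
n=2: (194399,13320)∘(194399,13320) = (194399·194399+213·13320·13320, 194399·13320+13320·194399) = (75581942401,5178789360)
n=3: (75581942401,5178789360)∘(194399,13320) = (194399·75581942401+213·13320·5178789360, 194399·5178789360+13320·75581942401) = (29386108041429599,2013502945575960)
n=4: (29386108041429599,2013502945575960)∘(194399,13320) = (194399·29386108041429599+213·13320·2013502945575960, 194399·2013502945575960+13320·29386108041429599) = (11425260034216163289601,782845918228863306720)
n=5: (11425260034216163289601,782845918228863306720)∘(194399,13320) = (194399·11425260034216163289601+213·13320·782845918228863306720, 194399·782845918228863306720+13320·11425260034216163289601) = (4442118250753789746628859999,304368927313532092980546600)

194399 13320
75581942401 5178789360
29386108041429599 2013502945575960
11425260034216163289601 782845918228863306720
4442118250753789746628859999 304368927313532092980546600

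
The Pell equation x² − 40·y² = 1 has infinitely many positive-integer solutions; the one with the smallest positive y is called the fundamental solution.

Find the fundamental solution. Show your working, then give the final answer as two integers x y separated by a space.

19 3

√40 = [6; 3,12, …], period ℓ=2 (even) → k=1
i=0: a=6 ⇒ p=6, q=1
i=1: a=3 ⇒ p=19, q=3
fundamental: x₁=19, y₁=3  (since 361 − 40·9 = 1)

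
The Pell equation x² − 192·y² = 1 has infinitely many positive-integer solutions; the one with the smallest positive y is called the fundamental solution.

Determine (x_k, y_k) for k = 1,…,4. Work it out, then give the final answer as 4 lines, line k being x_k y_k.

97 7
18817 1358
3650401 263445
708158977 51106972

√192 = [13; 1,5,1,26, …], period ℓ=4 (even) → k=3
a_0=13:  p_0=13·1+0=13,  q_0=13·0+1=1
…
a_2=5:  p_2=5·14+13=83,  q_2=5·1+1=6
a_3=1:  p_3=1·83+14=97,  q_3=1·6+1=7
(x₁, y₁) = (97, 7);  97² − 192·7² = 1 ✓
(x_2, y_2) = (97·97 + 192·7·7, 97·7 + 7·97) = (18817, 1358)
(x_3, y_3) = (97·18817 + 192·7·1358, 97·1358 + 7·18817) = (3650401, 263445)
(x_4, y_4) = (97·3650401 + 192·7·263445, 97·263445 + 7·3650401) = (708158977, 51106972)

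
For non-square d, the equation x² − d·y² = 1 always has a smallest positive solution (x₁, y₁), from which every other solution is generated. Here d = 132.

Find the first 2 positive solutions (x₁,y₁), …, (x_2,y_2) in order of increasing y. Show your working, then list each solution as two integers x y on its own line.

√132 → a₀=11, period (2,22); ℓ=2 even so k=1
step 0: (11, 1)  from 11·(1,0) + (0,1)
step 1: (23, 2)  from 2·(11,1) + (1,0)
(x₁, y₁) = (23, 2);  23² − 132·2² = 1 ✓
(x_2, y_2) = (23·23 + 132·2·2, 23·2 + 2·23) = (1057, 92)

23 2
1057 92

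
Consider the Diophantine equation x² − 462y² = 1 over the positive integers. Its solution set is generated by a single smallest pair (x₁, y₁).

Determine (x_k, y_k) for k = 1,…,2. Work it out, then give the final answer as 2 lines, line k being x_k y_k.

[21; 2,42] for √462; ℓ=2 ⇒ convergent index 1
step 0: (21, 1)  from 21·(1,0) + (0,1)
step 1: (43, 2)  from 2·(21,1) + (1,0)
(x₁, y₁) = (43, 2);  43² − 462·2² = 1 ✓
(x_2, y_2) = (43·43 + 462·2·2, 43·2 + 2·43) = (3697, 172)

43 2
3697 172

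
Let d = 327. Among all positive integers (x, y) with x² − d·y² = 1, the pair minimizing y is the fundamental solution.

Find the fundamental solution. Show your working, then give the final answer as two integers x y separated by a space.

√327 → a₀=18, period (12,36); ℓ=2 even so k=1
step 0: (18, 1)  from 18·(1,0) + (0,1)
step 1: (217, 12)  from 12·(18,1) + (1,0)
fundamental: x₁=217, y₁=12  (since 47089 − 327·144 = 1)

217 12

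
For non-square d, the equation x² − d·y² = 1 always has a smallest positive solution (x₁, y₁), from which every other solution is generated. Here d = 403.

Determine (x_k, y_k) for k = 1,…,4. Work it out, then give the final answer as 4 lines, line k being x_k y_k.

√403 = [20; 13,2,1,3,1,3,1,2,13,40, …], period ℓ=10 (even) → k=9
i=0: a=20 ⇒ p=20, q=1
i=1: a=13 ⇒ p=261, q=13
i=2: a=2 ⇒ p=542, q=27
i=3: a=1 ⇒ p=803, q=40
…
i=5: a=1 ⇒ p=3754, q=187
…
i=8: a=2 ⇒ p=50147, q=2498
i=9: a=13 ⇒ p=669878, q=33369
(x₁, y₁) = (669878, 33369);  669878² − 403·33369² = 1 ✓
k=2:  x_2 = 669878·669878+403·33369·33369 = 897473069767,  y_2 = 669878·33369+33369·669878 = 44706317964
k=3:  x_3 = 669878·897473069767+403·33369·44706317964 = 1202394930058086974,  y_3 = 669878·44706317964+33369·897473069767 = 59895557730143415
k=4:  x_4 = 669878·1202394930058086974+403·33369·59895557730143415 = 1610915821914004898868577,  y_4 = 669878·59895557730143415+33369·1202394930058086974 = 80245432842261314788776

669878 33369
897473069767 44706317964
1202394930058086974 59895557730143415
1610915821914004898868577 80245432842261314788776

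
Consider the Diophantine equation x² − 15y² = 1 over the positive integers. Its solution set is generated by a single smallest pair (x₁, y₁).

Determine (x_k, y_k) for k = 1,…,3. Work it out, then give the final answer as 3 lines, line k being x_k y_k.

4 1
31 8
244 63

[3; 1,6] for √15; ℓ=2 ⇒ convergent index 1
step 0: (3, 1)  from 3·(1,0) + (0,1)
step 1: (4, 1)  from 1·(3,1) + (1,0)
(x₁, y₁) = (4, 1);  4² − 15·1² = 1 ✓
(4+1√15)^2 = 31 + 8√15
(4+1√15)^3 = 244 + 63√15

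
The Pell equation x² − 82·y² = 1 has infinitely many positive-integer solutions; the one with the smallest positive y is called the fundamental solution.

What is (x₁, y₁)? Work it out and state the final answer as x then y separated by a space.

163 18

[9; 18] for √82; ℓ=1 ⇒ convergent index 1
a_0=9:  p_0=9·1+0=9,  q_0=9·0+1=1
a_1=18:  p_1=18·9+1=163,  q_1=18·1+0=18
(x₁, y₁) = (163, 18);  163² − 82·18² = 1 ✓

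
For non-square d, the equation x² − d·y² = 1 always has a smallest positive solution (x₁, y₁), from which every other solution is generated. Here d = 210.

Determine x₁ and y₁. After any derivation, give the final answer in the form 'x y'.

√210 → a₀=14, period (2,28); ℓ=2 even so k=1
a_0=14:  p_0=14·1+0=14,  q_0=14·0+1=1
a_1=2:  p_1=2·14+1=29,  q_1=2·1+0=2
(x₁, y₁) = (29, 2);  29² − 210·2² = 1 ✓

29 2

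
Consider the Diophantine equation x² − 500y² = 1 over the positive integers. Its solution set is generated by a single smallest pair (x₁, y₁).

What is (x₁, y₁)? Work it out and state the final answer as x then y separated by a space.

930249 41602

√500 = [22; 2,1,3,2,1,…,1,2,44, …], period ℓ=14 (even) → k=13
a_0=22:  p_0=22·1+0=22,  q_0=22·0+1=1
…
a_2=1:  p_2=1·45+22=67,  q_2=1·2+1=3
a_3=3:  p_3=3·67+45=246,  q_3=3·3+2=11
…
a_11=3:  p_11=3·76317+30254=259205,  q_11=3·3413+1353=11592
a_12=1:  p_12=1·259205+76317=335522,  q_12=1·11592+3413=15005
a_13=2:  p_13=2·335522+259205=930249,  q_13=2·15005+11592=41602
(x₁, y₁) = (930249, 41602);  930249² − 500·41602² = 1 ✓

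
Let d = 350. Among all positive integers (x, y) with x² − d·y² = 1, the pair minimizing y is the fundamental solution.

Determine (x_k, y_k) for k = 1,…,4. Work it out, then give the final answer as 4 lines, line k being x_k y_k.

449 24
403201 21552
362074049 19353672
325142092801 17379575904

√350 → a₀=18, period (1,2,2,2,1,36); ℓ=6 even so k=5
k=0  a_k=18  p_k/q_k = 18/1
…
k=3  a_k=2  p_k/q_k = 131/7
k=4  a_k=2  p_k/q_k = 318/17
k=5  a_k=1  p_k/q_k = 449/24
fundamental: x₁=449, y₁=24  (since 201601 − 350·576 = 1)
(x_2, y_2) = (449·449 + 350·24·24, 449·24 + 24·449) = (403201, 21552)
(x_3, y_3) = (449·403201 + 350·24·21552, 449·21552 + 24·403201) = (362074049, 19353672)
(x_4, y_4) = (449·362074049 + 350·24·19353672, 449·19353672 + 24·362074049) = (325142092801, 17379575904)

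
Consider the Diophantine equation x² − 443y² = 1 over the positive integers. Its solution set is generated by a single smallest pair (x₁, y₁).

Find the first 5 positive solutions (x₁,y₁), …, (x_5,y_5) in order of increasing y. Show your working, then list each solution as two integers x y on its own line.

442 21
390727 18564
345402226 16410555
305335177057 14506912056
269915951116162 12824093846949

[21; 21,42] for √443; ℓ=2 ⇒ convergent index 1
step 0: (21, 1)  from 21·(1,0) + (0,1)
step 1: (442, 21)  from 21·(21,1) + (1,0)
→ (442, 21).  Check: 442²=195364, 443·21²=195363, difference 1.
n=2: (442,21)∘(442,21) = (442·442+443·21·21, 442·21+21·442) = (390727,18564)
n=3: (390727,18564)∘(442,21) = (442·390727+443·21·18564, 442·18564+21·390727) = (345402226,16410555)
n=4: (345402226,16410555)∘(442,21) = (442·345402226+443·21·16410555, 442·16410555+21·345402226) = (305335177057,14506912056)
n=5: (305335177057,14506912056)∘(442,21) = (442·305335177057+443·21·14506912056, 442·14506912056+21·305335177057) = (269915951116162,12824093846949)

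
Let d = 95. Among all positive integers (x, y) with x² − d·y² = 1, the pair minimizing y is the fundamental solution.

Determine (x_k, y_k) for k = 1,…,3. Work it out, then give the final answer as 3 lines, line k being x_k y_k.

39 4
3041 312
237159 24332

√95 → a₀=9, period (1,2,1,18); ℓ=4 even so k=3
step 0: (9, 1)  from 9·(1,0) + (0,1)
…
step 2: (29, 3)  from 2·(10,1) + (9,1)
step 3: (39, 4)  from 1·(29,3) + (10,1)
→ (39, 4).  Check: 39²=1521, 95·4²=1520, difference 1.
k=2:  x_2 = 39·39+95·4·4 = 3041,  y_2 = 39·4+4·39 = 312
k=3:  x_3 = 39·3041+95·4·312 = 237159,  y_3 = 39·312+4·3041 = 24332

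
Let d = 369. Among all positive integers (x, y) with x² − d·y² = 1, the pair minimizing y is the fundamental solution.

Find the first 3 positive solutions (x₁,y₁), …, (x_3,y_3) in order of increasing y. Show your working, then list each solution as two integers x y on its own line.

√369 = [19; 4,1,3,2,7,4,7,2,3,1,4,38, …], period ℓ=12 (even) → k=11
k=0  a_k=19  p_k/q_k = 19/1
…
k=2  a_k=1  p_k/q_k = 96/5
k=3  a_k=3  p_k/q_k = 365/19
…
k=7  a_k=7  p_k/q_k = 184045/9581
k=8  a_k=2  p_k/q_k = 393504/20485
…
k=10  a_k=1  p_k/q_k = 1758061/91521
k=11  a_k=4  p_k/q_k = 8396801/437120
fundamental: x₁=8396801, y₁=437120  (since 70506267033601 − 369·191073894400 = 1)
k=2:  x_2 = 8396801·8396801+369·437120·437120 = 141012534067201,  y_2 = 8396801·437120+437120·8396801 = 7340819306240
k=3:  x_3 = 8396801·141012534067201+369·437120·7340819306240 = 2368108374136006451201,  y_3 = 8396801·7340819306240+437120·141012534067201 = 123278797782910239360

8396801 437120
141012534067201 7340819306240
2368108374136006451201 123278797782910239360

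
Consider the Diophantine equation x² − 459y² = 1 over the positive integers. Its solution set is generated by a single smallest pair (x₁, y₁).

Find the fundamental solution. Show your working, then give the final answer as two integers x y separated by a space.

√459 = [21; 2,2,1,4,21,4,1,2,2,42, …], period ℓ=10 (even) → k=9
i=0: a=21 ⇒ p=21, q=1
i=1: a=2 ⇒ p=43, q=2
…
i=3: a=1 ⇒ p=150, q=7
i=4: a=4 ⇒ p=707, q=33
i=5: a=21 ⇒ p=14997, q=700
i=6: a=4 ⇒ p=60695, q=2833
i=7: a=1 ⇒ p=75692, q=3533
i=8: a=2 ⇒ p=212079, q=9899
i=9: a=2 ⇒ p=499850, q=23331
→ (499850, 23331).  Check: 499850²=249850022500, 459·23331²=249850022499, difference 1.

499850 23331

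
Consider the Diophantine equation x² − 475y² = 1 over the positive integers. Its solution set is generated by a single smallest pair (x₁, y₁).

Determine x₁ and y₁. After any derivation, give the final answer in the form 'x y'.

√475 = [21; 1,3,1,6,2,6,1,3,1,42, …], period ℓ=10 (even) → k=9
k=0  a_k=21  p_k/q_k = 21/1
k=1  a_k=1  p_k/q_k = 22/1
…
k=3  a_k=1  p_k/q_k = 109/5
k=4  a_k=6  p_k/q_k = 741/34
…
k=6  a_k=6  p_k/q_k = 10287/472
…
k=8  a_k=3  p_k/q_k = 45921/2107
k=9  a_k=1  p_k/q_k = 57799/2652
→ (57799, 2652).  Check: 57799²=3340724401, 475·2652²=3340724400, difference 1.

57799 2652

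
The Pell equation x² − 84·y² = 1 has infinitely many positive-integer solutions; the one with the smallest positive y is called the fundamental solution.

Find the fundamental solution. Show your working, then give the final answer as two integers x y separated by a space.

√84 = [9; 6,18, …], period ℓ=2 (even) → k=1
step 0: (9, 1)  from 9·(1,0) + (0,1)
step 1: (55, 6)  from 6·(9,1) + (1,0)
→ (55, 6).  Check: 55²=3025, 84·6²=3024, difference 1.

55 6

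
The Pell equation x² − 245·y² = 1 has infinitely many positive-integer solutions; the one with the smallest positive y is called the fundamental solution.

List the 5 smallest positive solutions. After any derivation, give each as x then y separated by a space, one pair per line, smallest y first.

d=245: √d = [15; 1,1,1,7,6,7,1,1,1,30] (ℓ=10, even), read p_9/q_9
i=0: a=15 ⇒ p=15, q=1
…
i=3: a=1 ⇒ p=47, q=3
…
i=5: a=6 ⇒ p=2207, q=141
…
i=7: a=1 ⇒ p=18016, q=1151
i=8: a=1 ⇒ p=33825, q=2161
i=9: a=1 ⇒ p=51841, q=3312
→ (51841, 3312).  Check: 51841²=2687489281, 245·3312²=2687489280, difference 1.
n=2: (51841,3312)∘(51841,3312) = (51841·51841+245·3312·3312, 51841·3312+3312·51841) = (5374978561,343394784)
n=3: (5374978561,343394784)∘(51841,3312) = (51841·5374978561+245·3312·343394784, 51841·343394784+3312·5374978561) = (557288527109761,35603857991376)
n=4: (557288527109761,35603857991376)∘(51841,3312) = (51841·557288527109761+245·3312·35603857991376, 51841·35603857991376+3312·557288527109761) = (57780789062419261441,3691479203918451648)
n=5: (57780789062419261441,3691479203918451648)∘(51841,3312) = (51841·57780789062419261441+245·3312·3691479203918451648, 51841·3691479203918451648+3312·57780789062419261441) = (5990827771012465337616001,382739946785069045776560)

51841 3312
5374978561 343394784
557288527109761 35603857991376
57780789062419261441 3691479203918451648
5990827771012465337616001 382739946785069045776560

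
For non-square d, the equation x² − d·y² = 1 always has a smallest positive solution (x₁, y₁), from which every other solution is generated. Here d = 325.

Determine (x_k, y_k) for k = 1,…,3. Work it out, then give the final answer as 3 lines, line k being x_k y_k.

649 36
842401 46728
1093435849 60652908

√325 = [18; 36, …], period ℓ=1 (odd) → k=1
k=0  a_k=18  p_k/q_k = 18/1
k=1  a_k=36  p_k/q_k = 649/36
(x₁, y₁) = (649, 36);  649² − 325·36² = 1 ✓
k=2:  x_2 = 649·649+325·36·36 = 842401,  y_2 = 649·36+36·649 = 46728
k=3:  x_3 = 649·842401+325·36·46728 = 1093435849,  y_3 = 649·46728+36·842401 = 60652908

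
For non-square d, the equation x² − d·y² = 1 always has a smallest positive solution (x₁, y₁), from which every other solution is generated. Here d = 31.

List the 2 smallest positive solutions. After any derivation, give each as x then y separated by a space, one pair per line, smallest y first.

1520 273
4620799 829920

√31 → a₀=5, period (1,1,3,5,3,1,1,10); ℓ=8 even so k=7
step 0: (5, 1)  from 5·(1,0) + (0,1)
…
step 6: (863, 155)  from 1·(657,118) + (206,37)
step 7: (1520, 273)  from 1·(863,155) + (657,118)
(x₁, y₁) = (1520, 273);  1520² − 31·273² = 1 ✓
(x_2, y_2) = (1520·1520 + 31·273·273, 1520·273 + 273·1520) = (4620799, 829920)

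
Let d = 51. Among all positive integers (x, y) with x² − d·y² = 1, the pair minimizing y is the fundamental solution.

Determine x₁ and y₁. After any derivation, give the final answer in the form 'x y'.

50 7

√51 = [7; 7,14, …], period ℓ=2 (even) → k=1
i=0: a=7 ⇒ p=7, q=1
i=1: a=7 ⇒ p=50, q=7
→ (50, 7).  Check: 50²=2500, 51·7²=2499, difference 1.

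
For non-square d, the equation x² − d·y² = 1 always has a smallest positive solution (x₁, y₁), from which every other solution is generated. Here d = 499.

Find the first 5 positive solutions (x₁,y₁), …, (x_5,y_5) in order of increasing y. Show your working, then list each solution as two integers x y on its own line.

4490 201
40320199 1804980
362075382530 16208720199
3251436894799201 145554305582040
29197902953221442450 1307077647917999001

√499 → a₀=22, period (2,1,21,1,2,44); ℓ=6 even so k=5
step 0: (22, 1)  from 22·(1,0) + (0,1)
step 1: (45, 2)  from 2·(22,1) + (1,0)
step 2: (67, 3)  from 1·(45,2) + (22,1)
…
step 4: (1519, 68)  from 1·(1452,65) + (67,3)
step 5: (4490, 201)  from 2·(1519,68) + (1452,65)
fundamental: x₁=4490, y₁=201  (since 20160100 − 499·40401 = 1)
n=2: (4490,201)∘(4490,201) = (4490·4490+499·201·201, 4490·201+201·4490) = (40320199,1804980)
n=3: (40320199,1804980)∘(4490,201) = (4490·40320199+499·201·1804980, 4490·1804980+201·40320199) = (362075382530,16208720199)
n=4: (362075382530,16208720199)∘(4490,201) = (4490·362075382530+499·201·16208720199, 4490·16208720199+201·362075382530) = (3251436894799201,145554305582040)
n=5: (3251436894799201,145554305582040)∘(4490,201) = (4490·3251436894799201+499·201·145554305582040, 4490·145554305582040+201·3251436894799201) = (29197902953221442450,1307077647917999001)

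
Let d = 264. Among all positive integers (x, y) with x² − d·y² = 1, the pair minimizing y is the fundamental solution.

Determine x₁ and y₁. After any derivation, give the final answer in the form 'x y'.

65 4

√264 = [16; 4,32, …], period ℓ=2 (even) → k=1
step 0: (16, 1)  from 16·(1,0) + (0,1)
step 1: (65, 4)  from 4·(16,1) + (1,0)
(x₁, y₁) = (65, 4);  65² − 264·4² = 1 ✓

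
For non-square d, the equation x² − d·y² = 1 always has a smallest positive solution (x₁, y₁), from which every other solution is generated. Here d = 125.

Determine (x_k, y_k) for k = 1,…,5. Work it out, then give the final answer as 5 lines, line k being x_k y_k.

930249 83204
1730726404001 154800875592
3220013013190122249 288006719437081612
5990827771012465337616001 535835925499096664087184
11145923086309929722690704506249 996921667718930338621440576020

√125 = [11; 5,1,1,5,22, …], period ℓ=5 (odd) → k=9
i=0: a=11 ⇒ p=11, q=1
i=1: a=5 ⇒ p=56, q=5
…
i=4: a=5 ⇒ p=682, q=61
i=5: a=22 ⇒ p=15127, q=1353
…
i=7: a=1 ⇒ p=91444, q=8179
i=8: a=1 ⇒ p=167761, q=15005
i=9: a=5 ⇒ p=930249, q=83204
→ (930249, 83204).  Check: 930249²=865363202001, 125·83204²=865363202000, difference 1.
n=2: (930249,83204)∘(930249,83204) = (930249·930249+125·83204·83204, 930249·83204+83204·930249) = (1730726404001,154800875592)
n=3: (1730726404001,154800875592)∘(930249,83204) = (930249·1730726404001+125·83204·154800875592, 930249·154800875592+83204·1730726404001) = (3220013013190122249,288006719437081612)
n=4: (3220013013190122249,288006719437081612)∘(930249,83204) = (930249·3220013013190122249+125·83204·288006719437081612, 930249·288006719437081612+83204·3220013013190122249) = (5990827771012465337616001,535835925499096664087184)
n=5: (5990827771012465337616001,535835925499096664087184)∘(930249,83204) = (930249·5990827771012465337616001+125·83204·535835925499096664087184, 930249·535835925499096664087184+83204·5990827771012465337616001) = (11145923086309929722690704506249,996921667718930338621440576020)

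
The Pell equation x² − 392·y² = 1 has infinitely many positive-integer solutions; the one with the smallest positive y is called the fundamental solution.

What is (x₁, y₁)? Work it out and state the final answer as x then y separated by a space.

99 5

√392 → a₀=19, period (1,3,1,38); ℓ=4 even so k=3
step 0: (19, 1)  from 19·(1,0) + (0,1)
step 1: (20, 1)  from 1·(19,1) + (1,0)
step 2: (79, 4)  from 3·(20,1) + (19,1)
step 3: (99, 5)  from 1·(79,4) + (20,1)
(x₁, y₁) = (99, 5);  99² − 392·5² = 1 ✓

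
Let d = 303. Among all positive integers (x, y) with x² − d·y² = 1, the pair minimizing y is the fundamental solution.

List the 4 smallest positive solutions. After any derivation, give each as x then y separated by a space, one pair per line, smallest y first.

√303 → a₀=17, period (2,2,5,2,2,34); ℓ=6 even so k=5
i=0: a=17 ⇒ p=17, q=1
i=1: a=2 ⇒ p=35, q=2
…
i=4: a=2 ⇒ p=1027, q=59
i=5: a=2 ⇒ p=2524, q=145
fundamental: x₁=2524, y₁=145  (since 6370576 − 303·21025 = 1)
n=2: (2524,145)∘(2524,145) = (2524·2524+303·145·145, 2524·145+145·2524) = (12741151,731960)
n=3: (12741151,731960)∘(2524,145) = (2524·12741151+303·145·731960, 2524·731960+145·12741151) = (64317327724,3694933935)
n=4: (64317327724,3694933935)∘(2524,145) = (2524·64317327724+303·145·3694933935, 2524·3694933935+145·64317327724) = (324673857609601,18652025771920)

2524 145
12741151 731960
64317327724 3694933935
324673857609601 18652025771920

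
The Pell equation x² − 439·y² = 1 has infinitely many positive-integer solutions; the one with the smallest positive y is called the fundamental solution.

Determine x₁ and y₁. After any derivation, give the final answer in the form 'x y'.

440 21

d=439: √d = [20; 1,19,1,40] (ℓ=4, even), read p_3/q_3
k=0  a_k=20  p_k/q_k = 20/1
k=1  a_k=1  p_k/q_k = 21/1
k=2  a_k=19  p_k/q_k = 419/20
k=3  a_k=1  p_k/q_k = 440/21
(x₁, y₁) = (440, 21);  440² − 439·21² = 1 ✓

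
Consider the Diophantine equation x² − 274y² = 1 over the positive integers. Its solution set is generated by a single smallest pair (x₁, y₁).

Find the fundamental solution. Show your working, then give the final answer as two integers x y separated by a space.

3959299 239190

d=274: √d = [16; 1,1,4,4,1,1,32] (ℓ=7, odd), read p_13/q_13
i=0: a=16 ⇒ p=16, q=1
i=1: a=1 ⇒ p=17, q=1
i=2: a=1 ⇒ p=33, q=2
…
i=4: a=4 ⇒ p=629, q=38
…
i=8: a=1 ⇒ p=47209, q=2852
…
i=10: a=4 ⇒ p=419253, q=25328
…
i=12: a=1 ⇒ p=2189276, q=132259
i=13: a=1 ⇒ p=3959299, q=239190
fundamental: x₁=3959299, y₁=239190  (since 15676048571401 − 274·57211856100 = 1)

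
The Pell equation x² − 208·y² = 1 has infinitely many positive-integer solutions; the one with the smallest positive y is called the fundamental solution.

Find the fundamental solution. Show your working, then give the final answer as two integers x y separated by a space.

649 45

d=208: √d = [14; 2,2,1,2,2,28] (ℓ=6, even), read p_5/q_5
k=0  a_k=14  p_k/q_k = 14/1
k=1  a_k=2  p_k/q_k = 29/2
k=2  a_k=2  p_k/q_k = 72/5
…
k=4  a_k=2  p_k/q_k = 274/19
k=5  a_k=2  p_k/q_k = 649/45
→ (649, 45).  Check: 649²=421201, 208·45²=421200, difference 1.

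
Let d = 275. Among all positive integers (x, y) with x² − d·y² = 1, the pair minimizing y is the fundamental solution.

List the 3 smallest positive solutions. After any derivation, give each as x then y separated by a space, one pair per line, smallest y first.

√275 → a₀=16, period (1,1,2,1,1,32); ℓ=6 even so k=5
a_0=16:  p_0=16·1+0=16,  q_0=16·0+1=1
a_1=1:  p_1=1·16+1=17,  q_1=1·1+0=1
…
a_4=1:  p_4=1·83+33=116,  q_4=1·5+2=7
a_5=1:  p_5=1·116+83=199,  q_5=1·7+5=12
→ (199, 12).  Check: 199²=39601, 275·12²=39600, difference 1.
(199+12√275)^2 = 79201 + 4776√275
(199+12√275)^3 = 31521799 + 1900836√275

199 12
79201 4776
31521799 1900836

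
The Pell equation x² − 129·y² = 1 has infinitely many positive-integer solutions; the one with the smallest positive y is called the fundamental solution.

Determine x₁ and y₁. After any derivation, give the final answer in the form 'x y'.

√129 → a₀=11, period (2,1,3,1,6,1,3,1,2,22); ℓ=10 even so k=9
step 0: (11, 1)  from 11·(1,0) + (0,1)
step 1: (23, 2)  from 2·(11,1) + (1,0)
step 2: (34, 3)  from 1·(23,2) + (11,1)
…
step 5: (1079, 95)  from 6·(159,14) + (125,11)
step 6: (1238, 109)  from 1·(1079,95) + (159,14)
…
step 8: (6031, 531)  from 1·(4793,422) + (1238,109)
step 9: (16855, 1484)  from 2·(6031,531) + (4793,422)
→ (16855, 1484).  Check: 16855²=284091025, 129·1484²=284091024, difference 1.

16855 1484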